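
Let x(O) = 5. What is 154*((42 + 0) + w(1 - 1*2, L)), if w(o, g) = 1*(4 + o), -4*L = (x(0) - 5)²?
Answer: 6930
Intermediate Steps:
L = 0 (L = -(5 - 5)²/4 = -¼*0² = -¼*0 = 0)
w(o, g) = 4 + o
154*((42 + 0) + w(1 - 1*2, L)) = 154*((42 + 0) + (4 + (1 - 1*2))) = 154*(42 + (4 + (1 - 2))) = 154*(42 + (4 - 1)) = 154*(42 + 3) = 154*45 = 6930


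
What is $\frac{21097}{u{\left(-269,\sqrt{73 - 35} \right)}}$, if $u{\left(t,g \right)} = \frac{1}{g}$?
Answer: $21097 \sqrt{38} \approx 1.3005 \cdot 10^{5}$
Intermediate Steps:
$\frac{21097}{u{\left(-269,\sqrt{73 - 35} \right)}} = \frac{21097}{\frac{1}{\sqrt{73 - 35}}} = \frac{21097}{\frac{1}{\sqrt{38}}} = \frac{21097}{\frac{1}{38} \sqrt{38}} = 21097 \sqrt{38}$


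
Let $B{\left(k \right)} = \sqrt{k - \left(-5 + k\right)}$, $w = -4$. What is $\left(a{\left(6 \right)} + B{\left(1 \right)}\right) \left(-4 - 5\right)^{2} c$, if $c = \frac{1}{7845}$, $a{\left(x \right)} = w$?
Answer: $- \frac{108}{2615} + \frac{27 \sqrt{5}}{2615} \approx -0.018213$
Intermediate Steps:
$a{\left(x \right)} = -4$
$c = \frac{1}{7845} \approx 0.00012747$
$B{\left(k \right)} = \sqrt{5}$
$\left(a{\left(6 \right)} + B{\left(1 \right)}\right) \left(-4 - 5\right)^{2} c = \left(-4 + \sqrt{5}\right) \left(-4 - 5\right)^{2} \cdot \frac{1}{7845} = \left(-4 + \sqrt{5}\right) \left(-9\right)^{2} \cdot \frac{1}{7845} = \left(-4 + \sqrt{5}\right) 81 \cdot \frac{1}{7845} = \left(-324 + 81 \sqrt{5}\right) \frac{1}{7845} = - \frac{108}{2615} + \frac{27 \sqrt{5}}{2615}$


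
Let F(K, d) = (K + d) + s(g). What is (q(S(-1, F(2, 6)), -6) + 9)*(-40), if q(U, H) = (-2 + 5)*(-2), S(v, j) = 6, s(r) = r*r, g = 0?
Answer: -120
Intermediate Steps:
s(r) = r²
F(K, d) = K + d (F(K, d) = (K + d) + 0² = (K + d) + 0 = K + d)
q(U, H) = -6 (q(U, H) = 3*(-2) = -6)
(q(S(-1, F(2, 6)), -6) + 9)*(-40) = (-6 + 9)*(-40) = 3*(-40) = -120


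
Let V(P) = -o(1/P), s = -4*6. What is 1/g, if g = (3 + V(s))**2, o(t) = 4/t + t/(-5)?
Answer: 14400/141110641 ≈ 0.00010205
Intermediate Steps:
s = -24
o(t) = 4/t - t/5 (o(t) = 4/t + t*(-1/5) = 4/t - t/5)
V(P) = -4*P + 1/(5*P) (V(P) = -(4/(1/P) - 1/(5*P)) = -(4*P - 1/(5*P)) = -4*P + 1/(5*P))
g = 141110641/14400 (g = (3 + (-4*(-24) + (1/5)/(-24)))**2 = (3 + (96 + (1/5)*(-1/24)))**2 = (3 + (96 - 1/120))**2 = (3 + 11519/120)**2 = (11879/120)**2 = 141110641/14400 ≈ 9799.3)
1/g = 1/(141110641/14400) = 14400/141110641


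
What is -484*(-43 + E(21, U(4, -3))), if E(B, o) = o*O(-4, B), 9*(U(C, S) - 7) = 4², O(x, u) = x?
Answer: 340252/9 ≈ 37806.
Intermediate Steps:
U(C, S) = 79/9 (U(C, S) = 7 + (⅑)*4² = 7 + (⅑)*16 = 7 + 16/9 = 79/9)
E(B, o) = -4*o (E(B, o) = o*(-4) = -4*o)
-484*(-43 + E(21, U(4, -3))) = -484*(-43 - 4*79/9) = -484*(-43 - 316/9) = -484*(-703/9) = 340252/9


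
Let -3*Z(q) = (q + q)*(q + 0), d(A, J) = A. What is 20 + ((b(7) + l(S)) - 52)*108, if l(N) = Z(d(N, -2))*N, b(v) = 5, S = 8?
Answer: -41920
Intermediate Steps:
Z(q) = -2*q²/3 (Z(q) = -(q + q)*(q + 0)/3 = -2*q*q/3 = -2*q²/3)
l(N) = -2*N³/3 (l(N) = (-2*N²/3)*N = -2*N³/3)
20 + ((b(7) + l(S)) - 52)*108 = 20 + ((5 - ⅔*8³) - 52)*108 = 20 + ((5 - ⅔*512) - 52)*108 = 20 + ((5 - 1024/3) - 52)*108 = 20 + (-1009/3 - 52)*108 = 20 - 1165/3*108 = 20 - 41940 = -41920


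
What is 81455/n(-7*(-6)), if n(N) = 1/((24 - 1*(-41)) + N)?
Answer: 8715685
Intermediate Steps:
n(N) = 1/(65 + N) (n(N) = 1/((24 + 41) + N) = 1/(65 + N))
81455/n(-7*(-6)) = 81455/(1/(65 - 7*(-6))) = 81455/(1/(65 + 42)) = 81455/(1/107) = 81455*107 = 8715685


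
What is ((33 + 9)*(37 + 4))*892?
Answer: 1536024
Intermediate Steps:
((33 + 9)*(37 + 4))*892 = (42*41)*892 = 1722*892 = 1536024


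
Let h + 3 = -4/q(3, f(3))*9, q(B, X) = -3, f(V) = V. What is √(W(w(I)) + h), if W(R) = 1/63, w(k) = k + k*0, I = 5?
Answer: 2*√994/21 ≈ 3.0026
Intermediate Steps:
w(k) = k (w(k) = k + 0 = k)
W(R) = 1/63
h = 9 (h = -3 - 4/(-3)*9 = -3 - 4*(-⅓)*9 = -3 + (4/3)*9 = -3 + 12 = 9)
√(W(w(I)) + h) = √(1/63 + 9) = √(568/63) = 2*√994/21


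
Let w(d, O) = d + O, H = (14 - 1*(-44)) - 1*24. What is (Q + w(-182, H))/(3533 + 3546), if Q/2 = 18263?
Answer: 36378/7079 ≈ 5.1389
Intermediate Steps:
Q = 36526 (Q = 2*18263 = 36526)
H = 34 (H = (14 + 44) - 24 = 58 - 24 = 34)
w(d, O) = O + d
(Q + w(-182, H))/(3533 + 3546) = (36526 + (34 - 182))/(3533 + 3546) = (36526 - 148)/7079 = 36378*(1/7079) = 36378/7079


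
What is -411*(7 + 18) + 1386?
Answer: -8889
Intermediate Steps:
-411*(7 + 18) + 1386 = -411*25 + 1386 = -137*75 + 1386 = -10275 + 1386 = -8889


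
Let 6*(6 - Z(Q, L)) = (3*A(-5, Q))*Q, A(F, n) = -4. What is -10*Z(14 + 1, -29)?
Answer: -360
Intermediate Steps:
Z(Q, L) = 6 + 2*Q (Z(Q, L) = 6 - 3*(-4)*Q/6 = 6 - (-2)*Q = 6 + 2*Q)
-10*Z(14 + 1, -29) = -10*(6 + 2*(14 + 1)) = -10*(6 + 2*15) = -10*(6 + 30) = -10*36 = -360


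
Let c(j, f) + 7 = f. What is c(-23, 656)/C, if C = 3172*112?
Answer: 649/355264 ≈ 0.0018268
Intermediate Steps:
c(j, f) = -7 + f
C = 355264
c(-23, 656)/C = (-7 + 656)/355264 = 649*(1/355264) = 649/355264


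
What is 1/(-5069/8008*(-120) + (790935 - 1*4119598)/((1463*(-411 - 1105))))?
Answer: 28832804/2233384759 ≈ 0.012910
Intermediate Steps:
1/(-5069/8008*(-120) + (790935 - 1*4119598)/((1463*(-411 - 1105)))) = 1/(-5069*1/8008*(-120) + (790935 - 4119598)/((1463*(-1516)))) = 1/(-5069/8008*(-120) - 3328663/(-2217908)) = 1/(76035/1001 - 3328663*(-1/2217908)) = 1/(76035/1001 + 3328663/2217908) = 1/(2233384759/28832804) = 28832804/2233384759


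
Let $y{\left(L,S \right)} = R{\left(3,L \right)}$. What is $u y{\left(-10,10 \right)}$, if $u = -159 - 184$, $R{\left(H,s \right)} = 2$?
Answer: $-686$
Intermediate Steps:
$y{\left(L,S \right)} = 2$
$u = -343$
$u y{\left(-10,10 \right)} = \left(-343\right) 2 = -686$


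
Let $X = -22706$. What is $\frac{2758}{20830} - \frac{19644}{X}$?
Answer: $\frac{117951917}{118241495} \approx 0.99755$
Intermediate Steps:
$\frac{2758}{20830} - \frac{19644}{X} = \frac{2758}{20830} - \frac{19644}{-22706} = 2758 \cdot \frac{1}{20830} - - \frac{9822}{11353} = \frac{1379}{10415} + \frac{9822}{11353} = \frac{117951917}{118241495}$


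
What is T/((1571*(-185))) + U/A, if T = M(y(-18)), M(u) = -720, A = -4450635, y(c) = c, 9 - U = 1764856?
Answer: 207698497/520527285 ≈ 0.39902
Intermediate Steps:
U = -1764847 (U = 9 - 1*1764856 = 9 - 1764856 = -1764847)
T = -720
T/((1571*(-185))) + U/A = -720/(1571*(-185)) - 1764847/(-4450635) = -720/(-290635) - 1764847*(-1/4450635) = -720*(-1/290635) + 3551/8955 = 144/58127 + 3551/8955 = 207698497/520527285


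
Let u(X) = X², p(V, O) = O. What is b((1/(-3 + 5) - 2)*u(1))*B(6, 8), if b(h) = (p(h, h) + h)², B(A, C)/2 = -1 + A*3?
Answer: 306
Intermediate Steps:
B(A, C) = -2 + 6*A (B(A, C) = 2*(-1 + A*3) = 2*(-1 + 3*A) = -2 + 6*A)
b(h) = 4*h² (b(h) = (h + h)² = (2*h)² = 4*h²)
b((1/(-3 + 5) - 2)*u(1))*B(6, 8) = (4*((1/(-3 + 5) - 2)*1²)²)*(-2 + 6*6) = (4*((1/2 - 2)*1)²)*(-2 + 36) = (4*((½ - 2)*1)²)*34 = (4*(-3/2*1)²)*34 = (4*(-3/2)²)*34 = (4*(9/4))*34 = 9*34 = 306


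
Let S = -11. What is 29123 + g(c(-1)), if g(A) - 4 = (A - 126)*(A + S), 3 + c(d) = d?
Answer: 31077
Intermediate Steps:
c(d) = -3 + d
g(A) = 4 + (-126 + A)*(-11 + A) (g(A) = 4 + (A - 126)*(A - 11) = 4 + (-126 + A)*(-11 + A))
29123 + g(c(-1)) = 29123 + (1390 + (-3 - 1)² - 137*(-3 - 1)) = 29123 + (1390 + (-4)² - 137*(-4)) = 29123 + (1390 + 16 + 548) = 29123 + 1954 = 31077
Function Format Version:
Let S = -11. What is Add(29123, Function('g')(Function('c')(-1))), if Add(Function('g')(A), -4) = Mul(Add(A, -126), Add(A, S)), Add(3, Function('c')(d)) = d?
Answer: 31077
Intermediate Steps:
Function('c')(d) = Add(-3, d)
Function('g')(A) = Add(4, Mul(Add(-126, A), Add(-11, A))) (Function('g')(A) = Add(4, Mul(Add(A, -126), Add(A, -11))) = Add(4, Mul(Add(-126, A), Add(-11, A))))
Add(29123, Function('g')(Function('c')(-1))) = Add(29123, Add(1390, Pow(Add(-3, -1), 2), Mul(-137, Add(-3, -1)))) = Add(29123, Add(1390, Pow(-4, 2), Mul(-137, -4))) = Add(29123, Add(1390, 16, 548)) = Add(29123, 1954) = 31077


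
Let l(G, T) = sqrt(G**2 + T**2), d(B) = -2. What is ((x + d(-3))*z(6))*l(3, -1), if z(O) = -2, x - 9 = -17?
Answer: 20*sqrt(10) ≈ 63.246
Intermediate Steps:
x = -8 (x = 9 - 17 = -8)
((x + d(-3))*z(6))*l(3, -1) = ((-8 - 2)*(-2))*sqrt(3**2 + (-1)**2) = (-10*(-2))*sqrt(9 + 1) = 20*sqrt(10)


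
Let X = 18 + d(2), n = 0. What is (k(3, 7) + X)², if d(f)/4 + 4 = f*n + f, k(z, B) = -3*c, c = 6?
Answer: 64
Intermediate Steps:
k(z, B) = -18 (k(z, B) = -3*6 = -18)
d(f) = -16 + 4*f (d(f) = -16 + 4*(f*0 + f) = -16 + 4*(0 + f) = -16 + 4*f)
X = 10 (X = 18 + (-16 + 4*2) = 18 + (-16 + 8) = 18 - 8 = 10)
(k(3, 7) + X)² = (-18 + 10)² = (-8)² = 64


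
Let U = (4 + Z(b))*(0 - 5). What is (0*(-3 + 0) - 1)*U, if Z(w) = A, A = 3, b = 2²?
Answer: 35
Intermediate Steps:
b = 4
Z(w) = 3
U = -35 (U = (4 + 3)*(0 - 5) = 7*(-5) = -35)
(0*(-3 + 0) - 1)*U = (0*(-3 + 0) - 1)*(-35) = (0*(-3) - 1)*(-35) = (0 - 1)*(-35) = -1*(-35) = 35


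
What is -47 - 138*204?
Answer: -28199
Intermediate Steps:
-47 - 138*204 = -47 - 28152 = -28199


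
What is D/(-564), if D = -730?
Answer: 365/282 ≈ 1.2943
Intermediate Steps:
D/(-564) = -730/(-564) = -730*(-1/564) = 365/282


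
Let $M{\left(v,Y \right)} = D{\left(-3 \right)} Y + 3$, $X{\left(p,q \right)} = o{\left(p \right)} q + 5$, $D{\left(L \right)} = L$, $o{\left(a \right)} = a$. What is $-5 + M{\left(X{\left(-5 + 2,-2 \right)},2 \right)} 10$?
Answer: $-35$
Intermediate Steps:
$X{\left(p,q \right)} = 5 + p q$ ($X{\left(p,q \right)} = p q + 5 = 5 + p q$)
$M{\left(v,Y \right)} = 3 - 3 Y$ ($M{\left(v,Y \right)} = - 3 Y + 3 = 3 - 3 Y$)
$-5 + M{\left(X{\left(-5 + 2,-2 \right)},2 \right)} 10 = -5 + \left(3 - 6\right) 10 = -5 - 30 = -35$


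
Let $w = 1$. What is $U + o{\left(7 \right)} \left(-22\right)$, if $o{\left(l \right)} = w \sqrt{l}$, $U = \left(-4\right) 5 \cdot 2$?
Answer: $-40 - 22 \sqrt{7} \approx -98.207$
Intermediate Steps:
$U = -40$ ($U = \left(-20\right) 2 = -40$)
$o{\left(l \right)} = \sqrt{l}$ ($o{\left(l \right)} = 1 \sqrt{l} = \sqrt{l}$)
$U + o{\left(7 \right)} \left(-22\right) = -40 + \sqrt{7} \left(-22\right) = -40 - 22 \sqrt{7}$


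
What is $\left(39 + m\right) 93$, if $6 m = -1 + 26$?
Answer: $\frac{8029}{2} \approx 4014.5$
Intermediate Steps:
$m = \frac{25}{6}$ ($m = \frac{-1 + 26}{6} = \frac{1}{6} \cdot 25 = \frac{25}{6} \approx 4.1667$)
$\left(39 + m\right) 93 = \left(39 + \frac{25}{6}\right) 93 = \frac{259}{6} \cdot 93 = \frac{8029}{2}$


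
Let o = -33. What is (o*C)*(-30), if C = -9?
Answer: -8910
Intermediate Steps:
(o*C)*(-30) = -33*(-9)*(-30) = 297*(-30) = -8910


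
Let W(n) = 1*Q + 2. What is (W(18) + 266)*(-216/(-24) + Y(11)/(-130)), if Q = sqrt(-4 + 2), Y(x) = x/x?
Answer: 156646/65 + 1169*I*sqrt(2)/130 ≈ 2409.9 + 12.717*I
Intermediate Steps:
Y(x) = 1
Q = I*sqrt(2) (Q = sqrt(-2) = I*sqrt(2) ≈ 1.4142*I)
W(n) = 2 + I*sqrt(2) (W(n) = 1*(I*sqrt(2)) + 2 = I*sqrt(2) + 2 = 2 + I*sqrt(2))
(W(18) + 266)*(-216/(-24) + Y(11)/(-130)) = ((2 + I*sqrt(2)) + 266)*(-216/(-24) + 1/(-130)) = (268 + I*sqrt(2))*(-216*(-1/24) + 1*(-1/130)) = (268 + I*sqrt(2))*(9 - 1/130) = (268 + I*sqrt(2))*(1169/130) = 156646/65 + 1169*I*sqrt(2)/130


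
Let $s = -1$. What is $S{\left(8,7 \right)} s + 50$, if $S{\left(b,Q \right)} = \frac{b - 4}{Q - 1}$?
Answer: $\frac{148}{3} \approx 49.333$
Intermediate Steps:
$S{\left(b,Q \right)} = \frac{-4 + b}{-1 + Q}$
$S{\left(8,7 \right)} s + 50 = \frac{-4 + 8}{-1 + 7} \left(-1\right) + 50 = \frac{1}{6} \cdot 4 \left(-1\right) + 50 = \frac{2}{3} \left(-1\right) + 50 = - \frac{2}{3} + 50 = \frac{148}{3}$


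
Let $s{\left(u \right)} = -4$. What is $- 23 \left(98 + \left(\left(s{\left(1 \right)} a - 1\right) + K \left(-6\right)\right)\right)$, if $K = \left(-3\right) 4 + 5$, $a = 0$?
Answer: $-3197$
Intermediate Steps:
$K = -7$ ($K = -12 + 5 = -7$)
$- 23 \left(98 + \left(\left(s{\left(1 \right)} a - 1\right) + K \left(-6\right)\right)\right) = - 23 \left(98 - -41\right) = - 23 \left(98 + \left(\left(0 - 1\right) + 42\right)\right) = - 23 \left(98 + \left(-1 + 42\right)\right) = - 23 \left(98 + 41\right) = \left(-23\right) 139 = -3197$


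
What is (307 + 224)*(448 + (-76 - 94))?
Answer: 147618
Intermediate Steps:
(307 + 224)*(448 + (-76 - 94)) = 531*(448 - 170) = 531*278 = 147618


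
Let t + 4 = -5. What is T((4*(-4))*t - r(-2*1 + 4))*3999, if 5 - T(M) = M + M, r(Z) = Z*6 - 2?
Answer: -1051737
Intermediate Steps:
t = -9 (t = -4 - 5 = -9)
r(Z) = -2 + 6*Z (r(Z) = 6*Z - 2 = -2 + 6*Z)
T(M) = 5 - 2*M (T(M) = 5 - (M + M) = 5 - 2*M)
T((4*(-4))*t - r(-2*1 + 4))*3999 = (5 - 2*((4*(-4))*(-9) - (-2 + 6*(-2*1 + 4))))*3999 = (5 - 2*(-16*(-9) - (-2 + 6*(-2 + 4))))*3999 = (5 - 2*(144 - (-2 + 6*2)))*3999 = (5 - 2*(144 - (-2 + 12)))*3999 = (5 - 2*(144 - 1*10))*3999 = (5 - 2*(144 - 10))*3999 = (5 - 2*134)*3999 = (5 - 268)*3999 = -263*3999 = -1051737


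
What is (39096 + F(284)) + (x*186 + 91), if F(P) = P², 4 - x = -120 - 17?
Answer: 146069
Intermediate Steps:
x = 141 (x = 4 - (-120 - 17) = 4 - 1*(-137) = 4 + 137 = 141)
(39096 + F(284)) + (x*186 + 91) = (39096 + 284²) + (141*186 + 91) = (39096 + 80656) + (26226 + 91) = 119752 + 26317 = 146069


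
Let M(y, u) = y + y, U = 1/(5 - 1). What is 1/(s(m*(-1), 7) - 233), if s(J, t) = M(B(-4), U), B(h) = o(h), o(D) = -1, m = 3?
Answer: -1/235 ≈ -0.0042553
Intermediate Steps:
B(h) = -1
U = 1/4 ≈ 0.25000
M(y, u) = 2*y
s(J, t) = -2 (s(J, t) = 2*(-1) = -2)
1/(s(m*(-1), 7) - 233) = 1/(-2 - 233) = 1/(-235) = -1/235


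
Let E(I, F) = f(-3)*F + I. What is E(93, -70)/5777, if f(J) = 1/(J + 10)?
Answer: 83/5777 ≈ 0.014367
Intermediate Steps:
f(J) = 1/(10 + J)
E(I, F) = I + F/7 (E(I, F) = F/(10 - 3) + I = F/7 + I = I + F/7)
E(93, -70)/5777 = (93 + (⅐)*(-70))/5777 = (93 - 10)*(1/5777) = 83*(1/5777) = 83/5777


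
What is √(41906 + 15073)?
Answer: 3*√6331 ≈ 238.70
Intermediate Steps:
√(41906 + 15073) = √56979 = 3*√6331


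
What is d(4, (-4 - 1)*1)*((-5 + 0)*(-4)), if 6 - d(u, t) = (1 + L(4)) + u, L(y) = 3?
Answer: -40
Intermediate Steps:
d(u, t) = 2 - u (d(u, t) = 6 - ((1 + 3) + u) = 6 - (4 + u) = 6 + (-4 - u) = 2 - u)
d(4, (-4 - 1)*1)*((-5 + 0)*(-4)) = (2 - 1*4)*((-5 + 0)*(-4)) = (2 - 4)*(-5*(-4)) = -2*20 = -40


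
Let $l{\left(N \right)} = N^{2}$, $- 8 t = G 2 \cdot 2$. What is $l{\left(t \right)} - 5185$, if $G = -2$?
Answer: $-5184$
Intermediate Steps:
$t = 1$ ($t = - \frac{\left(-2\right) 2 \cdot 2}{8} = - \frac{\left(-4\right) 2}{8} = \left(- \frac{1}{8}\right) \left(-8\right) = 1$)
$l{\left(t \right)} - 5185 = 1^{2} - 5185 = 1 - 5185 = -5184$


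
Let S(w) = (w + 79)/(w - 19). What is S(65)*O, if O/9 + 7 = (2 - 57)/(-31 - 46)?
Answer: -28512/161 ≈ -177.09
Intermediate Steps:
O = -396/7 (O = -63 + 9*((2 - 57)/(-31 - 46)) = -63 + 9*(-55/(-77)) = -63 + 9*(-55*(-1/77)) = -63 + 9*(5/7) = -63 + 45/7 = -396/7 ≈ -56.571)
S(w) = (79 + w)/(-19 + w)
S(65)*O = ((79 + 65)/(-19 + 65))*(-396/7) = (144/46)*(-396/7) = ((1/46)*144)*(-396/7) = (72/23)*(-396/7) = -28512/161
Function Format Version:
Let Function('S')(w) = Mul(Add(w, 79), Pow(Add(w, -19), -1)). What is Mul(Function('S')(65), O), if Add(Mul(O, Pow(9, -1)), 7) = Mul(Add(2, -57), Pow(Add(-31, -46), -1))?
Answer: Rational(-28512, 161) ≈ -177.09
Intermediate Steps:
O = Rational(-396, 7) (O = Add(-63, Mul(9, Mul(Add(2, -57), Pow(Add(-31, -46), -1)))) = Add(-63, Mul(9, Mul(-55, Pow(-77, -1)))) = Add(-63, Mul(9, Mul(-55, Rational(-1, 77)))) = Add(-63, Mul(9, Rational(5, 7))) = Add(-63, Rational(45, 7)) = Rational(-396, 7) ≈ -56.571)
Function('S')(w) = Mul(Pow(Add(-19, w), -1), Add(79, w)) (Function('S')(w) = Mul(Add(79, w), Pow(Add(-19, w), -1)) = Mul(Pow(Add(-19, w), -1), Add(79, w)))
Mul(Function('S')(65), O) = Mul(Mul(Pow(Add(-19, 65), -1), Add(79, 65)), Rational(-396, 7)) = Mul(Mul(Pow(46, -1), 144), Rational(-396, 7)) = Mul(Mul(Rational(1, 46), 144), Rational(-396, 7)) = Mul(Rational(72, 23), Rational(-396, 7)) = Rational(-28512, 161)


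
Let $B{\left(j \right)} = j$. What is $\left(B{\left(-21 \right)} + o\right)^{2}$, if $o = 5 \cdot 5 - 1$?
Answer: $9$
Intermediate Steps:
$o = 24$ ($o = 25 - 1 = 24$)
$\left(B{\left(-21 \right)} + o\right)^{2} = \left(-21 + 24\right)^{2} = 3^{2} = 9$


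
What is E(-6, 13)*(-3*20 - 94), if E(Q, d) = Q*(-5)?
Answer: -4620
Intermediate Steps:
E(Q, d) = -5*Q
E(-6, 13)*(-3*20 - 94) = (-5*(-6))*(-3*20 - 94) = 30*(-60 - 94) = 30*(-154) = -4620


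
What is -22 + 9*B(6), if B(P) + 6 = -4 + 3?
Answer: -85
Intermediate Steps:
B(P) = -7 (B(P) = -6 + (-4 + 3) = -6 - 1 = -7)
-22 + 9*B(6) = -22 + 9*(-7) = -22 - 63 = -85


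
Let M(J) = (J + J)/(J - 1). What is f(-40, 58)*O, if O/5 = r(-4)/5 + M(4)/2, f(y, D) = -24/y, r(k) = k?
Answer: 8/5 ≈ 1.6000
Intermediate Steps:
M(J) = 2*J/(-1 + J) (M(J) = (2*J)/(-1 + J) = 2*J/(-1 + J))
O = 8/3 (O = 5*(-4/5 + (2*4/(-1 + 4))/2) = 5*(-4*⅕ + (2*4/3)*(½)) = 5*(-⅘ + (2*4*(⅓))*(½)) = 5*(-⅘ + (8/3)*(½)) = 5*(-⅘ + 4/3) = 5*(8/15) = 8/3 ≈ 2.6667)
f(-40, 58)*O = -24/(-40)*(8/3) = -24*(-1/40)*(8/3) = (⅗)*(8/3) = 8/5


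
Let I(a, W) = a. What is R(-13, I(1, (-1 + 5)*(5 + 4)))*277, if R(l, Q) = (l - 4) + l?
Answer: -8310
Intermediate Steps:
R(l, Q) = -4 + 2*l (R(l, Q) = (-4 + l) + l = -4 + 2*l)
R(-13, I(1, (-1 + 5)*(5 + 4)))*277 = (-4 + 2*(-13))*277 = (-4 - 26)*277 = -30*277 = -8310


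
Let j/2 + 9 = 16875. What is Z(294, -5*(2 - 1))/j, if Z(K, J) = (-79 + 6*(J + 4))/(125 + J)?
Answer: -17/809568 ≈ -2.0999e-5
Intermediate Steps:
j = 33732 (j = -18 + 2*16875 = -18 + 33750 = 33732)
Z(K, J) = (-55 + 6*J)/(125 + J) (Z(K, J) = (-79 + 6*(4 + J))/(125 + J) = (-79 + (24 + 6*J))/(125 + J) = (-55 + 6*J)/(125 + J))
Z(294, -5*(2 - 1))/j = ((-55 + 6*(-5*(2 - 1)))/(125 - 5*(2 - 1)))/33732 = ((-55 + 6*(-5*1))/(125 - 5*1))*(1/33732) = ((-55 + 6*(-5))/(125 - 5))*(1/33732) = ((-55 - 30)/120)*(1/33732) = ((1/120)*(-85))*(1/33732) = -17/24*1/33732 = -17/809568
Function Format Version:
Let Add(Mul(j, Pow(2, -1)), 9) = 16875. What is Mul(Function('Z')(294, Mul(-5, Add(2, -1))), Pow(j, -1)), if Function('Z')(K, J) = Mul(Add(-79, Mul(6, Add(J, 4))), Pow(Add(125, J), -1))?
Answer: Rational(-17, 809568) ≈ -2.0999e-5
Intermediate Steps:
j = 33732 (j = Add(-18, Mul(2, 16875)) = Add(-18, 33750) = 33732)
Function('Z')(K, J) = Mul(Pow(Add(125, J), -1), Add(-55, Mul(6, J))) (Function('Z')(K, J) = Mul(Add(-79, Mul(6, Add(4, J))), Pow(Add(125, J), -1)) = Mul(Add(-79, Add(24, Mul(6, J))), Pow(Add(125, J), -1)) = Mul(Add(-55, Mul(6, J)), Pow(Add(125, J), -1)) = Mul(Pow(Add(125, J), -1), Add(-55, Mul(6, J))))
Mul(Function('Z')(294, Mul(-5, Add(2, -1))), Pow(j, -1)) = Mul(Mul(Pow(Add(125, Mul(-5, Add(2, -1))), -1), Add(-55, Mul(6, Mul(-5, Add(2, -1))))), Pow(33732, -1)) = Mul(Mul(Pow(Add(125, Mul(-5, 1)), -1), Add(-55, Mul(6, Mul(-5, 1)))), Rational(1, 33732)) = Mul(Mul(Pow(Add(125, -5), -1), Add(-55, Mul(6, -5))), Rational(1, 33732)) = Mul(Mul(Pow(120, -1), Add(-55, -30)), Rational(1, 33732)) = Mul(Mul(Rational(1, 120), -85), Rational(1, 33732)) = Mul(Rational(-17, 24), Rational(1, 33732)) = Rational(-17, 809568)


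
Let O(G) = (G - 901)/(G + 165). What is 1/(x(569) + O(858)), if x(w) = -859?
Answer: -1023/878800 ≈ -0.0011641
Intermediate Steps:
O(G) = (-901 + G)/(165 + G)
1/(x(569) + O(858)) = 1/(-859 + (-901 + 858)/(165 + 858)) = 1/(-859 - 43/1023) = 1/(-878800/1023) = -1023/878800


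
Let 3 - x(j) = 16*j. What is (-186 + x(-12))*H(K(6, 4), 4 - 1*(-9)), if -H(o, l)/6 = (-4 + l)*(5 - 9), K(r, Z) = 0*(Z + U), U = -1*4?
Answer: 1944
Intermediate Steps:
x(j) = 3 - 16*j
U = -4
K(r, Z) = 0 (K(r, Z) = 0*(Z - 4) = 0*(-4 + Z) = 0)
H(o, l) = -96 + 24*l (H(o, l) = -6*(-4 + l)*(5 - 9) = -6*(-4 + l)*(-4) = -6*(16 - 4*l) = -96 + 24*l)
(-186 + x(-12))*H(K(6, 4), 4 - 1*(-9)) = (-186 + (3 - 16*(-12)))*(-96 + 24*(4 - 1*(-9))) = (-186 + (3 + 192))*(-96 + 24*(4 + 9)) = (-186 + 195)*(-96 + 24*13) = 9*(-96 + 312) = 9*216 = 1944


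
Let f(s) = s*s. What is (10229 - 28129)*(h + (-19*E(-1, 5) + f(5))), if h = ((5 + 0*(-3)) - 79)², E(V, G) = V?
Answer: -98808000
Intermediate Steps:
f(s) = s²
h = 5476 (h = ((5 + 0) - 79)² = (5 - 79)² = (-74)² = 5476)
(10229 - 28129)*(h + (-19*E(-1, 5) + f(5))) = (10229 - 28129)*(5476 + (-19*(-1) + 5²)) = -17900*(5476 + (19 + 25)) = -17900*(5476 + 44) = -17900*5520 = -98808000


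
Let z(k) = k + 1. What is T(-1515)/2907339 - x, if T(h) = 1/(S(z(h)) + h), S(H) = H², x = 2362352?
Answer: -15732759267708124367/6659786207859 ≈ -2.3624e+6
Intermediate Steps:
z(k) = 1 + k
T(h) = 1/(h + (1 + h)²) (T(h) = 1/((1 + h)² + h) = 1/(h + (1 + h)²))
T(-1515)/2907339 - x = 1/(-1515 + (1 - 1515)²*2907339) - 1*2362352 = (1/2907339)/(-1515 + (-1514)²) - 2362352 = (1/2907339)/(-1515 + 2292196) - 2362352 = (1/2907339)/2290681 - 2362352 = (1/2290681)*(1/2907339) - 2362352 = 1/6659786207859 - 2362352 = -15732759267708124367/6659786207859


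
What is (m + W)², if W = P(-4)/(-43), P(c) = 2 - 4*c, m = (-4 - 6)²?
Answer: 18335524/1849 ≈ 9916.5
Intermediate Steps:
m = 100 (m = (-10)² = 100)
W = -18/43 (W = (2 - 4*(-4))/(-43) = (2 + 16)*(-1/43) = 18*(-1/43) = -18/43 ≈ -0.41860)
(m + W)² = (100 - 18/43)² = (4282/43)² = 18335524/1849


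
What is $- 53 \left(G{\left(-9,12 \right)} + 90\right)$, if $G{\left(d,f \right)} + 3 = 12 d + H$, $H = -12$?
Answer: $1749$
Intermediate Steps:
$G{\left(d,f \right)} = -15 + 12 d$ ($G{\left(d,f \right)} = -3 + \left(12 d - 12\right) = -3 + \left(-12 + 12 d\right) = -15 + 12 d$)
$- 53 \left(G{\left(-9,12 \right)} + 90\right) = - 53 \left(\left(-15 + 12 \left(-9\right)\right) + 90\right) = - 53 \left(\left(-15 - 108\right) + 90\right) = - 53 \left(-123 + 90\right) = \left(-53\right) \left(-33\right) = 1749$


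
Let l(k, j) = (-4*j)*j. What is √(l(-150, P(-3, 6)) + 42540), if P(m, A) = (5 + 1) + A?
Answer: 2*√10491 ≈ 204.85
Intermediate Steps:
P(m, A) = 6 + A
l(k, j) = -4*j²
√(l(-150, P(-3, 6)) + 42540) = √(-4*(6 + 6)² + 42540) = √(-4*12² + 42540) = √(-4*144 + 42540) = √(-576 + 42540) = √41964 = 2*√10491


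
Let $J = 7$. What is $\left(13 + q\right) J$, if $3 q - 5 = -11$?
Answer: $77$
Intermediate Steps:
$q = -2$ ($q = \frac{5}{3} + \frac{1}{3} \left(-11\right) = \frac{5}{3} - \frac{11}{3} = -2$)
$\left(13 + q\right) J = \left(13 - 2\right) 7 = 11 \cdot 7 = 77$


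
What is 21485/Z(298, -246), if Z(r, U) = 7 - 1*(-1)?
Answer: 21485/8 ≈ 2685.6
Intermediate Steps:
Z(r, U) = 8 (Z(r, U) = 7 + 1 = 8)
21485/Z(298, -246) = 21485/8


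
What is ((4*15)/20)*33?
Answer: 99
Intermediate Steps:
((4*15)/20)*33 = (60*(1/20))*33 = 3*33 = 99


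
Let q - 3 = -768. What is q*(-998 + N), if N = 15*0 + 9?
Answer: 756585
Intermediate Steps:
N = 9 (N = 0 + 9 = 9)
q = -765 (q = 3 - 768 = -765)
q*(-998 + N) = -765*(-998 + 9) = -765*(-989) = 756585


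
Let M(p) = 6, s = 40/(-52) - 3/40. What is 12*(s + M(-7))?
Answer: 8043/130 ≈ 61.869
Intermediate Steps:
s = -439/520 (s = 40*(-1/52) - 3*1/40 = -10/13 - 3/40 = -439/520 ≈ -0.84423)
12*(s + M(-7)) = 12*(-439/520 + 6) = 12*(2681/520) = 8043/130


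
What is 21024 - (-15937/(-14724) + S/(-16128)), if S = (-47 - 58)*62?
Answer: 9905135863/471168 ≈ 21023.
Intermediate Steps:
S = -6510 (S = -105*62 = -6510)
21024 - (-15937/(-14724) + S/(-16128)) = 21024 - (-15937/(-14724) - 6510/(-16128)) = 21024 - (-15937*(-1/14724) - 6510*(-1/16128)) = 21024 - (15937/14724 + 155/384) = 21024 - 1*700169/471168 = 21024 - 700169/471168 = 9905135863/471168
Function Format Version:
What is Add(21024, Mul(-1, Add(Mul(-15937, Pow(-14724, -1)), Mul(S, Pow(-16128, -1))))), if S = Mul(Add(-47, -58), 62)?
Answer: Rational(9905135863, 471168) ≈ 21023.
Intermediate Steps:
S = -6510 (S = Mul(-105, 62) = -6510)
Add(21024, Mul(-1, Add(Mul(-15937, Pow(-14724, -1)), Mul(S, Pow(-16128, -1))))) = Add(21024, Mul(-1, Add(Mul(-15937, Pow(-14724, -1)), Mul(-6510, Pow(-16128, -1))))) = Add(21024, Mul(-1, Add(Mul(-15937, Rational(-1, 14724)), Mul(-6510, Rational(-1, 16128))))) = Add(21024, Mul(-1, Add(Rational(15937, 14724), Rational(155, 384)))) = Add(21024, Mul(-1, Rational(700169, 471168))) = Add(21024, Rational(-700169, 471168)) = Rational(9905135863, 471168)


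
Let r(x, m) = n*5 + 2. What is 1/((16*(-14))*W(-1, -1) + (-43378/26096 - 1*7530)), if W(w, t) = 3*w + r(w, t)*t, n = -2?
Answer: -13048/112886889 ≈ -0.00011558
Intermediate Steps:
r(x, m) = -8 (r(x, m) = -2*5 + 2 = -10 + 2 = -8)
W(w, t) = -8*t + 3*w (W(w, t) = 3*w - 8*t = -8*t + 3*w)
1/((16*(-14))*W(-1, -1) + (-43378/26096 - 1*7530)) = 1/((16*(-14))*(-8*(-1) + 3*(-1)) + (-43378/26096 - 1*7530)) = 1/(-224*(8 - 3) + (-43378*1/26096 - 7530)) = 1/(-224*5 + (-21689/13048 - 7530)) = 1/(-1120 - 98273129/13048) = 1/(-112886889/13048) = -13048/112886889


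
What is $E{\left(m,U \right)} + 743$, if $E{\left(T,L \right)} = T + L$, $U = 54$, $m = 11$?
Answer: $808$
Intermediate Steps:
$E{\left(T,L \right)} = L + T$
$E{\left(m,U \right)} + 743 = \left(54 + 11\right) + 743 = 65 + 743 = 808$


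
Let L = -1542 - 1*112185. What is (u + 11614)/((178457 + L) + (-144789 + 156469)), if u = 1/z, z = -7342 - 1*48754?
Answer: 651498943/4286295360 ≈ 0.15200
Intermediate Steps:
z = -56096 (z = -7342 - 48754 = -56096)
u = -1/56096 (u = 1/(-56096) = -1/56096 ≈ -1.7827e-5)
L = -113727 (L = -1542 - 112185 = -113727)
(u + 11614)/((178457 + L) + (-144789 + 156469)) = (-1/56096 + 11614)/((178457 - 113727) + (-144789 + 156469)) = 651498943/(56096*(64730 + 11680)) = (651498943/56096)/76410 = (651498943/56096)*(1/76410) = 651498943/4286295360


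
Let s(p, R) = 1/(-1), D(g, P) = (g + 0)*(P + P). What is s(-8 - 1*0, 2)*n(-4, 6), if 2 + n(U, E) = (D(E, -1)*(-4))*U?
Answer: 194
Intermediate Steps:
D(g, P) = 2*P*g (D(g, P) = g*(2*P) = 2*P*g)
n(U, E) = -2 + 8*E*U (n(U, E) = -2 + ((2*(-1)*E)*(-4))*U = -2 + (-2*E*(-4))*U = -2 + (8*E)*U = -2 + 8*E*U)
s(p, R) = -1
s(-8 - 1*0, 2)*n(-4, 6) = -(-2 + 8*6*(-4)) = -(-2 - 192) = -1*(-194) = 194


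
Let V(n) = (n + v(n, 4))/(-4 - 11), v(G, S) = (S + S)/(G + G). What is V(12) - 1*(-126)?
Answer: 5633/45 ≈ 125.18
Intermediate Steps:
v(G, S) = S/G (v(G, S) = (2*S)/((2*G)) = (2*S)*(1/(2*G)) = S/G)
V(n) = -4/(15*n) - n/15 (V(n) = (n + 4/n)/(-4 - 11) = (n + 4/n)/(-15) = (n + 4/n)*(-1/15) = -4/(15*n) - n/15)
V(12) - 1*(-126) = (1/15)*(-4 - 1*12²)/12 - 1*(-126) = (1/15)*(1/12)*(-4 - 1*144) + 126 = (1/15)*(1/12)*(-4 - 144) + 126 = (1/15)*(1/12)*(-148) + 126 = -37/45 + 126 = 5633/45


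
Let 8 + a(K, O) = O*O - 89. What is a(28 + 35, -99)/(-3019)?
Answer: -9704/3019 ≈ -3.2143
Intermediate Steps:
a(K, O) = -97 + O² (a(K, O) = -8 + (O*O - 89) = -8 + (O² - 89) = -8 + (-89 + O²) = -97 + O²)
a(28 + 35, -99)/(-3019) = (-97 + (-99)²)/(-3019) = (-97 + 9801)*(-1/3019) = 9704*(-1/3019) = -9704/3019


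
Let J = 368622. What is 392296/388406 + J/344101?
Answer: 139082221214/66825446503 ≈ 2.0813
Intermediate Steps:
392296/388406 + J/344101 = 392296/388406 + 368622/344101 = 392296*(1/388406) + 368622*(1/344101) = 196148/194203 + 368622/344101 = 139082221214/66825446503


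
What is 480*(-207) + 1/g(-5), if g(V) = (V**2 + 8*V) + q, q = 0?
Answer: -1490401/15 ≈ -99360.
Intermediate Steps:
g(V) = V**2 + 8*V (g(V) = (V**2 + 8*V) + 0 = V**2 + 8*V)
480*(-207) + 1/g(-5) = 480*(-207) + 1/(-5*(8 - 5)) = -99360 + 1/(-5*3) = -99360 + 1/(-15) = -99360 - 1/15 = -1490401/15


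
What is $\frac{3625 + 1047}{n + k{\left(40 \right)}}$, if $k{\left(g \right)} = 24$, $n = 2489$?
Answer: $\frac{4672}{2513} \approx 1.8591$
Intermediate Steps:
$\frac{3625 + 1047}{n + k{\left(40 \right)}} = \frac{3625 + 1047}{2489 + 24} = \frac{4672}{2513}$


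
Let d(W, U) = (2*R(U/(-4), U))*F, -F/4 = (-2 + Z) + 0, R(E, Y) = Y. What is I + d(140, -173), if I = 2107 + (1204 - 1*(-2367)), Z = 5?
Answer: 9830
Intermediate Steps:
F = -12 (F = -4*((-2 + 5) + 0) = -4*(3 + 0) = -4*3 = -12)
d(W, U) = -24*U (d(W, U) = (2*U)*(-12) = -24*U)
I = 5678 (I = 2107 + (1204 + 2367) = 2107 + 3571 = 5678)
I + d(140, -173) = 5678 - 24*(-173) = 5678 + 4152 = 9830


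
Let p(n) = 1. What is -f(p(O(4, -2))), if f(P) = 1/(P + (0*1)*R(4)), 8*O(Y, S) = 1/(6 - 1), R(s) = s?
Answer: -1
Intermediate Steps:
O(Y, S) = 1/40 (O(Y, S) = 1/(8*(6 - 1)) = (⅛)/5 = (⅛)*(⅕) = 1/40)
f(P) = 1/P (f(P) = 1/(P + (0*1)*4) = 1/(P + 0*4) = 1/(P + 0) = 1/P)
-f(p(O(4, -2))) = -1/1 = -1*1 = -1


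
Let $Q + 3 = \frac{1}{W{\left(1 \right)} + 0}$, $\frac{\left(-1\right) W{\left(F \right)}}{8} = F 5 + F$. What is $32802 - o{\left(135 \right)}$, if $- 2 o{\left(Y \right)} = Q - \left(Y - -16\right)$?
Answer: $\frac{3141599}{96} \approx 32725.0$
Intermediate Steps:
$W{\left(F \right)} = - 48 F$ ($W{\left(F \right)} = - 8 \left(F 5 + F\right) = - 8 \left(5 F + F\right) = - 8 \cdot 6 F = - 48 F$)
$Q = - \frac{145}{48}$ ($Q = -3 + \frac{1}{\left(-48\right) 1 + 0} = -3 + \frac{1}{-48 + 0} = -3 + \frac{1}{-48} = -3 - \frac{1}{48} = - \frac{145}{48} \approx -3.0208$)
$o{\left(Y \right)} = \frac{913}{96} + \frac{Y}{2}$ ($o{\left(Y \right)} = - \frac{- \frac{145}{48} - \left(Y - -16\right)}{2} = - \frac{- \frac{145}{48} - \left(Y + 16\right)}{2} = - \frac{- \frac{145}{48} - \left(16 + Y\right)}{2} = - \frac{- \frac{913}{48} - Y}{2} = \frac{913}{96} + \frac{Y}{2}$)
$32802 - o{\left(135 \right)} = 32802 - \left(\frac{913}{96} + \frac{1}{2} \cdot 135\right) = 32802 - \left(\frac{913}{96} + \frac{135}{2}\right) = 32802 - \frac{7393}{96} = \frac{3141599}{96}$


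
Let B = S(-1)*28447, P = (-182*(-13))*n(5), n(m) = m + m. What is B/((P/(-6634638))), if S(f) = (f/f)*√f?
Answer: -94367773593*I/11830 ≈ -7.977e+6*I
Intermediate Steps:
n(m) = 2*m
P = 23660 (P = (-182*(-13))*(2*5) = 2366*10 = 23660)
S(f) = √f (S(f) = 1*√f = √f)
B = 28447*I (B = √(-1)*28447 = I*28447 = 28447*I ≈ 28447.0*I)
B/((P/(-6634638))) = (28447*I)/((23660/(-6634638))) = (28447*I)/((23660*(-1/6634638))) = (28447*I)/(-11830/3317319) = (28447*I)*(-3317319/11830) = -94367773593*I/11830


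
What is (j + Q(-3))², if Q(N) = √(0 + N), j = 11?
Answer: (11 + I*√3)² ≈ 118.0 + 38.105*I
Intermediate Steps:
Q(N) = √N
(j + Q(-3))² = (11 + √(-3))² = (11 + I*√3)²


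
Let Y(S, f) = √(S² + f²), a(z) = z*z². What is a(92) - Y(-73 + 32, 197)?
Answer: 778688 - √40490 ≈ 7.7849e+5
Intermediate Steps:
a(z) = z³
a(92) - Y(-73 + 32, 197) = 92³ - √((-73 + 32)² + 197²) = 778688 - √((-41)² + 38809) = 778688 - √(1681 + 38809) = 778688 - √40490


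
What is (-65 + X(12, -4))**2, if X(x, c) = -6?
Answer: 5041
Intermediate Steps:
(-65 + X(12, -4))**2 = (-65 - 6)**2 = (-71)**2 = 5041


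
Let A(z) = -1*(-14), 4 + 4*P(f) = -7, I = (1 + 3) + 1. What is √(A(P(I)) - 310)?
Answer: 2*I*√74 ≈ 17.205*I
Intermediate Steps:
I = 5 (I = 4 + 1 = 5)
P(f) = -11/4 (P(f) = -1 + (¼)*(-7) = -1 - 7/4 = -11/4)
A(z) = 14
√(A(P(I)) - 310) = √(14 - 310) = √(-296) = 2*I*√74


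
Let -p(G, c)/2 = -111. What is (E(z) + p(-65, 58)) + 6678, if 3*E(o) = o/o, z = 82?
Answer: 20701/3 ≈ 6900.3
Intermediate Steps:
p(G, c) = 222 (p(G, c) = -2*(-111) = 222)
E(o) = ⅓ (E(o) = (o/o)/3 = (⅓)*1 = ⅓)
(E(z) + p(-65, 58)) + 6678 = (⅓ + 222) + 6678 = 667/3 + 6678 = 20701/3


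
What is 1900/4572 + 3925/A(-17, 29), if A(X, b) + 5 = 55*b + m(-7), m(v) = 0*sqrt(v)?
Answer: 349435/121158 ≈ 2.8841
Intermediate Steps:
m(v) = 0
A(X, b) = -5 + 55*b (A(X, b) = -5 + (55*b + 0) = -5 + 55*b)
1900/4572 + 3925/A(-17, 29) = 1900/4572 + 3925/(-5 + 55*29) = 1900*(1/4572) + 3925/(-5 + 1595) = 475/1143 + 3925/1590 = 475/1143 + 3925*(1/1590) = 475/1143 + 785/318 = 349435/121158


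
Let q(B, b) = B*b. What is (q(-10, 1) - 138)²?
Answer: 21904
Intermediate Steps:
(q(-10, 1) - 138)² = (-10*1 - 138)² = (-10 - 138)² = (-148)² = 21904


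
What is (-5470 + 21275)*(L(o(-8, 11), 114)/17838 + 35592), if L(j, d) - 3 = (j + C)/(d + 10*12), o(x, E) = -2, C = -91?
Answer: 782686164656255/1391364 ≈ 5.6253e+8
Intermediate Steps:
L(j, d) = 3 + (-91 + j)/(120 + d) (L(j, d) = 3 + (j - 91)/(d + 10*12) = 3 + (-91 + j)/(d + 120) = 3 + (-91 + j)/(120 + d))
(-5470 + 21275)*(L(o(-8, 11), 114)/17838 + 35592) = (-5470 + 21275)*(((269 - 2 + 3*114)/(120 + 114))/17838 + 35592) = 15805*(((269 - 2 + 342)/234)*(1/17838) + 35592) = 15805*(((1/234)*609)*(1/17838) + 35592) = 15805*((203/78)*(1/17838) + 35592) = 15805*(203/1391364 + 35592) = 15805*(49521427691/1391364) = 782686164656255/1391364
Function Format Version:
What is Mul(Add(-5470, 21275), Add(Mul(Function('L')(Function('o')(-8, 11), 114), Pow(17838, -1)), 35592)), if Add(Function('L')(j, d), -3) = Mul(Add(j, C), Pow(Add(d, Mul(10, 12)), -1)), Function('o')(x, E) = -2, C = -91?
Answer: Rational(782686164656255, 1391364) ≈ 5.6253e+8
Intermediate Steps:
Function('L')(j, d) = Add(3, Mul(Pow(Add(120, d), -1), Add(-91, j))) (Function('L')(j, d) = Add(3, Mul(Add(j, -91), Pow(Add(d, Mul(10, 12)), -1))) = Add(3, Mul(Add(-91, j), Pow(Add(d, 120), -1))) = Add(3, Mul(Add(-91, j), Pow(Add(120, d), -1))) = Add(3, Mul(Pow(Add(120, d), -1), Add(-91, j))))
Mul(Add(-5470, 21275), Add(Mul(Function('L')(Function('o')(-8, 11), 114), Pow(17838, -1)), 35592)) = Mul(Add(-5470, 21275), Add(Mul(Mul(Pow(Add(120, 114), -1), Add(269, -2, Mul(3, 114))), Pow(17838, -1)), 35592)) = Mul(15805, Add(Mul(Mul(Pow(234, -1), Add(269, -2, 342)), Rational(1, 17838)), 35592)) = Mul(15805, Add(Mul(Mul(Rational(1, 234), 609), Rational(1, 17838)), 35592)) = Mul(15805, Add(Mul(Rational(203, 78), Rational(1, 17838)), 35592)) = Mul(15805, Add(Rational(203, 1391364), 35592)) = Mul(15805, Rational(49521427691, 1391364)) = Rational(782686164656255, 1391364)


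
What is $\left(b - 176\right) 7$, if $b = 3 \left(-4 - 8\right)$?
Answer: $-1484$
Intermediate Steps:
$b = -36$ ($b = 3 \left(-12\right) = -36$)
$\left(b - 176\right) 7 = \left(-36 - 176\right) 7 = \left(-212\right) 7 = -1484$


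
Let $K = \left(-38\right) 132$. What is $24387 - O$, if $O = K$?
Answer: $29403$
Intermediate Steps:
$K = -5016$
$O = -5016$
$24387 - O = 24387 - -5016 = 24387 + 5016 = 29403$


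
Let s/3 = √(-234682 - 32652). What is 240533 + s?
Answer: 240533 + 3*I*√267334 ≈ 2.4053e+5 + 1551.1*I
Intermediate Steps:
s = 3*I*√267334 (s = 3*√(-234682 - 32652) = 3*√(-267334) = 3*(I*√267334) = 3*I*√267334 ≈ 1551.1*I)
240533 + s = 240533 + 3*I*√267334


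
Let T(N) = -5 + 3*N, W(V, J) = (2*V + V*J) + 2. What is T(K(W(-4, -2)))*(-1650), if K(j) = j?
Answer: -1650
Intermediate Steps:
W(V, J) = 2 + 2*V + J*V (W(V, J) = (2*V + J*V) + 2 = 2 + 2*V + J*V)
T(K(W(-4, -2)))*(-1650) = (-5 + 3*(2 + 2*(-4) - 2*(-4)))*(-1650) = (-5 + 3*(2 - 8 + 8))*(-1650) = (-5 + 3*2)*(-1650) = (-5 + 6)*(-1650) = 1*(-1650) = -1650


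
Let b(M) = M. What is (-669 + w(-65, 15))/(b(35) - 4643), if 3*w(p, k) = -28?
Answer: 2035/13824 ≈ 0.14721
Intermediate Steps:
w(p, k) = -28/3 (w(p, k) = (⅓)*(-28) = -28/3)
(-669 + w(-65, 15))/(b(35) - 4643) = (-669 - 28/3)/(35 - 4643) = -2035/3/(-4608) = -2035/3*(-1/4608) = 2035/13824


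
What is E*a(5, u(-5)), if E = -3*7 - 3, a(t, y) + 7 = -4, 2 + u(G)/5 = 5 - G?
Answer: 264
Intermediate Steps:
u(G) = 15 - 5*G (u(G) = -10 + 5*(5 - G) = -10 + (25 - 5*G) = 15 - 5*G)
a(t, y) = -11 (a(t, y) = -7 - 4 = -11)
E = -24 (E = -21 - 3 = -24)
E*a(5, u(-5)) = -24*(-11) = 264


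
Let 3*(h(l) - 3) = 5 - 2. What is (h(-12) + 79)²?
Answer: 6889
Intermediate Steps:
h(l) = 4 (h(l) = 3 + (5 - 2)/3 = 3 + (⅓)*3 = 3 + 1 = 4)
(h(-12) + 79)² = (4 + 79)² = 83² = 6889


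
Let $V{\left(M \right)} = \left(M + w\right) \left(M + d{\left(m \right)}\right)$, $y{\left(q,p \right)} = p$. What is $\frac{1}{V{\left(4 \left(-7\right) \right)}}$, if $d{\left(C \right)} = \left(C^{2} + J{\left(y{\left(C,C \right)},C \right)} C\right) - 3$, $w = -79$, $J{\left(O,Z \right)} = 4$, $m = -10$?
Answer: $- \frac{1}{3103} \approx -0.00032227$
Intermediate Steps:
$d{\left(C \right)} = -3 + C^{2} + 4 C$ ($d{\left(C \right)} = \left(C^{2} + 4 C\right) - 3 = -3 + C^{2} + 4 C$)
$V{\left(M \right)} = \left(-79 + M\right) \left(57 + M\right)$ ($V{\left(M \right)} = \left(M - 79\right) \left(M + \left(-3 + \left(-10\right)^{2} + 4 \left(-10\right)\right)\right) = \left(-79 + M\right) \left(M - -57\right) = \left(-79 + M\right) \left(M + 57\right) = \left(-79 + M\right) \left(57 + M\right)$)
$\frac{1}{V{\left(4 \left(-7\right) \right)}} = \frac{1}{-4503 + \left(4 \left(-7\right)\right)^{2} - 22 \cdot 4 \left(-7\right)} = \frac{1}{-4503 + \left(-28\right)^{2} - -616} = \frac{1}{-4503 + 784 + 616} = \frac{1}{-3103} = - \frac{1}{3103}$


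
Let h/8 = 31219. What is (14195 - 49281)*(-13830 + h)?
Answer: -8277559292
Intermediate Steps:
h = 249752 (h = 8*31219 = 249752)
(14195 - 49281)*(-13830 + h) = (14195 - 49281)*(-13830 + 249752) = -35086*235922 = -8277559292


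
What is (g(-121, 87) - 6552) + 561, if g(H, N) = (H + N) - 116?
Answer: -6141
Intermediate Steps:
g(H, N) = -116 + H + N
(g(-121, 87) - 6552) + 561 = ((-116 - 121 + 87) - 6552) + 561 = (-150 - 6552) + 561 = -6702 + 561 = -6141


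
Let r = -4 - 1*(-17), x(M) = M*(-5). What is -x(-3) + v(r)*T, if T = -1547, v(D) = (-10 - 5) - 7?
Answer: 34019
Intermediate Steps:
x(M) = -5*M
r = 13 (r = -4 + 17 = 13)
v(D) = -22 (v(D) = -15 - 7 = -22)
-x(-3) + v(r)*T = -(-5)*(-3) - 22*(-1547) = -1*15 + 34034 = -15 + 34034 = 34019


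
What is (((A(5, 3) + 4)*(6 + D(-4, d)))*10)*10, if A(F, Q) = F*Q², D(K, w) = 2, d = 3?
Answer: 39200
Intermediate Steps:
(((A(5, 3) + 4)*(6 + D(-4, d)))*10)*10 = (((5*3² + 4)*(6 + 2))*10)*10 = (((5*9 + 4)*8)*10)*10 = (((45 + 4)*8)*10)*10 = ((49*8)*10)*10 = (392*10)*10 = 3920*10 = 39200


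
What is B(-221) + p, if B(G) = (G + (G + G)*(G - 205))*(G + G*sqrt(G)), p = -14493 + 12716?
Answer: -41565468 - 41563691*I*sqrt(221) ≈ -4.1565e+7 - 6.1789e+8*I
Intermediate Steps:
p = -1777
B(G) = (G + G**(3/2))*(G + 2*G*(-205 + G)) (B(G) = (G + (2*G)*(-205 + G))*(G + G**(3/2)) = (G + 2*G*(-205 + G))*(G + G**(3/2)) = (G + G**(3/2))*(G + 2*G*(-205 + G)))
B(-221) + p = (-409*(-221)**2 - 19975969*I*sqrt(221) + 2*(-221)**3 + 2*(-221)**(7/2)) - 1777 = (-409*48841 - 19975969*I*sqrt(221) + 2*(-10793861) + 2*(-10793861*I*sqrt(221))) - 1777 = (-19975969 - 19975969*I*sqrt(221) - 21587722 - 21587722*I*sqrt(221)) - 1777 = (-41563691 - 41563691*I*sqrt(221)) - 1777 = -41565468 - 41563691*I*sqrt(221)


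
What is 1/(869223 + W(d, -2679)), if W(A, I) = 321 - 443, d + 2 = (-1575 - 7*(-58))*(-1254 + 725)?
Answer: 1/869101 ≈ 1.1506e-6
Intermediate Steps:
d = 618399 (d = -2 + (-1575 - 7*(-58))*(-1254 + 725) = -2 + (-1575 + 406)*(-529) = -2 - 1169*(-529) = -2 + 618401 = 618399)
W(A, I) = -122
1/(869223 + W(d, -2679)) = 1/(869223 - 122) = 1/869101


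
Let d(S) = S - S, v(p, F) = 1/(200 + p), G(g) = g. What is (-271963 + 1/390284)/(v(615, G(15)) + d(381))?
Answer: -86506388105165/390284 ≈ -2.2165e+8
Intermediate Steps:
d(S) = 0
(-271963 + 1/390284)/(v(615, G(15)) + d(381)) = (-271963 + 1/390284)/(1/(200 + 615) + 0) = (-271963 + 1/390284)/(1/815 + 0) = -106142807491/(390284*(1/815 + 0)) = -106142807491/(390284*1/815) = -106142807491/390284*815 = -86506388105165/390284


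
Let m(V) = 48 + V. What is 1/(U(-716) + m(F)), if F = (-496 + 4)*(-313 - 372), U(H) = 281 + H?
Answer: 1/336633 ≈ 2.9706e-6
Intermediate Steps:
F = 337020 (F = -492*(-685) = 337020)
1/(U(-716) + m(F)) = 1/((281 - 716) + (48 + 337020)) = 1/(-435 + 337068) = 1/336633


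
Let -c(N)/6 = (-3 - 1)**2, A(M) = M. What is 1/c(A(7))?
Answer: -1/96 ≈ -0.010417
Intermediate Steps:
c(N) = -96 (c(N) = -6*(-3 - 1)**2 = -6*(-4)**2 = -6*16 = -96)
1/c(A(7)) = 1/(-96) = -1/96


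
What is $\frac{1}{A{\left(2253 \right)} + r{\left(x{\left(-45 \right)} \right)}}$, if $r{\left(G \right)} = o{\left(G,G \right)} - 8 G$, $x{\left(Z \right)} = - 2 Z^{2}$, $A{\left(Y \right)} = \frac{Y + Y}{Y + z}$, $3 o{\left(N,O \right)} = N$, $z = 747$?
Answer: $\frac{500}{15525751} \approx 3.2205 \cdot 10^{-5}$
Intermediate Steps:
$o{\left(N,O \right)} = \frac{N}{3}$
$A{\left(Y \right)} = \frac{2 Y}{747 + Y}$ ($A{\left(Y \right)} = \frac{Y + Y}{Y + 747} = \frac{2 Y}{747 + Y}$)
$r{\left(G \right)} = - \frac{23 G}{3}$ ($r{\left(G \right)} = \frac{G}{3} - 8 G = - \frac{23 G}{3}$)
$\frac{1}{A{\left(2253 \right)} + r{\left(x{\left(-45 \right)} \right)}} = \frac{1}{2 \cdot 2253 \frac{1}{747 + 2253} - \frac{23 \left(- 2 \left(-45\right)^{2}\right)}{3}} = \frac{1}{2 \cdot 2253 \cdot \frac{1}{3000} - \frac{23 \left(\left(-2\right) 2025\right)}{3}} = \frac{1}{2 \cdot 2253 \cdot \frac{1}{3000} - -31050} = \frac{1}{\frac{751}{500} + 31050} = \frac{1}{\frac{15525751}{500}} = \frac{500}{15525751}$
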